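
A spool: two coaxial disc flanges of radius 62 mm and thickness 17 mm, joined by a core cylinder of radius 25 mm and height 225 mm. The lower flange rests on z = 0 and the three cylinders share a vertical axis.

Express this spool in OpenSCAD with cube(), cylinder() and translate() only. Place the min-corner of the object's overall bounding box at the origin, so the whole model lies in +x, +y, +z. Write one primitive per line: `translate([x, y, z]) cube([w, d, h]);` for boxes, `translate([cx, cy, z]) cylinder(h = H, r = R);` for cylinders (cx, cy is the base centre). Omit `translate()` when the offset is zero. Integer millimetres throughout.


translate([62, 62, 0]) cylinder(h = 17, r = 62);
translate([62, 62, 17]) cylinder(h = 225, r = 25);
translate([62, 62, 242]) cylinder(h = 17, r = 62);


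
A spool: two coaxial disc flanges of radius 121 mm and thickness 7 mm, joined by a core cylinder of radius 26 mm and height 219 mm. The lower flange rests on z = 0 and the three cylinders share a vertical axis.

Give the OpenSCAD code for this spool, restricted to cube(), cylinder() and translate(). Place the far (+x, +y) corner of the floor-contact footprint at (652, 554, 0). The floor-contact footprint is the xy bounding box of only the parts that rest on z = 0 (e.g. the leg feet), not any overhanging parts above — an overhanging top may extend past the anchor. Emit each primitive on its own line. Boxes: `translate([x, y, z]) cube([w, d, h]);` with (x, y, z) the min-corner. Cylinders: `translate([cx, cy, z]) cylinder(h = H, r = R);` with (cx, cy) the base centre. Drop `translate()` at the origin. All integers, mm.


translate([531, 433, 0]) cylinder(h = 7, r = 121);
translate([531, 433, 7]) cylinder(h = 219, r = 26);
translate([531, 433, 226]) cylinder(h = 7, r = 121);


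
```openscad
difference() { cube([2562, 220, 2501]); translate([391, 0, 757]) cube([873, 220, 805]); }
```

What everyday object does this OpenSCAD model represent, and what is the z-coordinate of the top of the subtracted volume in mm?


A wall with a window opening. The window head height is 1562 mm.

A wall with a rectangular opening subtracted — a window. Sill at z = 757, opening 805 mm tall, so the head is at 757 + 805 = 1562 mm.


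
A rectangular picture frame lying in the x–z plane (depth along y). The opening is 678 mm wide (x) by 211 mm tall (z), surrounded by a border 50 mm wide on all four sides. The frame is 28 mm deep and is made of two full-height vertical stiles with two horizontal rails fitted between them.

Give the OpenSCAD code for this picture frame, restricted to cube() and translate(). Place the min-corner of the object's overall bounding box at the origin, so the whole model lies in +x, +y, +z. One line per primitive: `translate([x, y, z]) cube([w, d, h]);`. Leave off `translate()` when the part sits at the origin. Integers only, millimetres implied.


cube([50, 28, 311]);
translate([728, 0, 0]) cube([50, 28, 311]);
translate([50, 0, 0]) cube([678, 28, 50]);
translate([50, 0, 261]) cube([678, 28, 50]);


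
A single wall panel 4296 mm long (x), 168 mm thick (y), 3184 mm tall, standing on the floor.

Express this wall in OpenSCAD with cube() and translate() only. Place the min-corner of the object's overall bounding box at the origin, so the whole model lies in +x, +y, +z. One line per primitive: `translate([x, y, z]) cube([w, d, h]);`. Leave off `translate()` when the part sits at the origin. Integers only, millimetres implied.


cube([4296, 168, 3184]);


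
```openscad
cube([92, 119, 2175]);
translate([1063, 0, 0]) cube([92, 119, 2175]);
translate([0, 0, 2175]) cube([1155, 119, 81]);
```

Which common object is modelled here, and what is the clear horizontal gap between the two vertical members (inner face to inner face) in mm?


A door frame. The clear opening width is 971 mm.

Two 2175 mm tall posts with a header on top — a door frame. The left jamb is 92 mm wide at x = 0; the right jamb starts at x = 1063. The clear opening is 1063 − 92 = 971 mm.


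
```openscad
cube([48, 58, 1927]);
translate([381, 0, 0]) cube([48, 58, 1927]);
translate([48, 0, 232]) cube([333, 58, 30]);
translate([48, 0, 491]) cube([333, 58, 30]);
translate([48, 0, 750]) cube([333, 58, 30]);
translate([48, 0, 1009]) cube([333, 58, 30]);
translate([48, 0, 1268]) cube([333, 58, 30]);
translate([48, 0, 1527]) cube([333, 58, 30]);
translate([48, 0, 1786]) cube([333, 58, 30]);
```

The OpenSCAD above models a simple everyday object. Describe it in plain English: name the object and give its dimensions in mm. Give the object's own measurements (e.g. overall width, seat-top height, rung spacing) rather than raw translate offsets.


A straight ladder. Two 48×58 mm vertical rails, 1927 mm tall, stand 429 mm apart (outside-to-outside) with their front faces coplanar on the −y side. 7 rungs, each 58 mm deep and 30 mm tall, span between the inner faces of the rails, front faces flush with the rails. The lowest rung's underside is at z = 232 mm and rungs are spaced 259 mm apart (underside to underside).


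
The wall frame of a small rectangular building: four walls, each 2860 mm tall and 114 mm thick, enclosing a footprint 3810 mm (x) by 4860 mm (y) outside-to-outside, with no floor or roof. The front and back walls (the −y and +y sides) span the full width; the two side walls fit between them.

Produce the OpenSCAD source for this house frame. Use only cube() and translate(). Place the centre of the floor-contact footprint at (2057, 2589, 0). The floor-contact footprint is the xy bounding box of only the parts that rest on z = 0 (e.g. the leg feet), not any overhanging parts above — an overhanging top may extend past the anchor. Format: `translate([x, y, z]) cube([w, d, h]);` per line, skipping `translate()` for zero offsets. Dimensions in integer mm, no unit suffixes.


translate([152, 159, 0]) cube([3810, 114, 2860]);
translate([152, 4905, 0]) cube([3810, 114, 2860]);
translate([152, 273, 0]) cube([114, 4632, 2860]);
translate([3848, 273, 0]) cube([114, 4632, 2860]);


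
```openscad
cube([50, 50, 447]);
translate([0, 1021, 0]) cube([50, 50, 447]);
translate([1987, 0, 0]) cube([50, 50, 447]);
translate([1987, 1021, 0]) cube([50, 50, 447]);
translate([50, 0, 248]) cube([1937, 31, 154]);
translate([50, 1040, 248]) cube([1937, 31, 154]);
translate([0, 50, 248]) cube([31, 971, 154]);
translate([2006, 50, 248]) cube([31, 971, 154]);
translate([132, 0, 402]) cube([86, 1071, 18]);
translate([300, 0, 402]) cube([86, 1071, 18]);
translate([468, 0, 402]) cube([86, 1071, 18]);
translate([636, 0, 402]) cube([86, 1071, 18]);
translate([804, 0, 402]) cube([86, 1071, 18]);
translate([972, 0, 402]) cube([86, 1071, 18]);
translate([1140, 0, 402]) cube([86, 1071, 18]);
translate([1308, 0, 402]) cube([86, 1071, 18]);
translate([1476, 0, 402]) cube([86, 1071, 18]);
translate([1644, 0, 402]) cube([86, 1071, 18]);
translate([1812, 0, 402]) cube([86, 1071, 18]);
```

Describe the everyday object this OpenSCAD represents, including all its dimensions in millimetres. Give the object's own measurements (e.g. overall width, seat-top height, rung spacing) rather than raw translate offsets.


A bed frame 2037 mm long (x) by 1071 mm wide (y). Four 50×50 mm corner posts, 447 mm tall, at the corners of the footprint. Four rails of 31 mm thickness and 154 mm height run between adjacent posts with their undersides at z = 248 mm, their outer faces flush with the outside of the frame (the two x-running rails run between the posts' inner faces; the two y-running rails run between the posts' inner faces). 11 slats, each 86 mm wide (x) and 18 mm thick, lie across the top of the two x-running rails, running the full 1071 mm width of the frame in y; along x they sit between the end posts with a 82 mm gap after the −x posts and between neighbouring slats, leaving 89 mm before the +x posts.


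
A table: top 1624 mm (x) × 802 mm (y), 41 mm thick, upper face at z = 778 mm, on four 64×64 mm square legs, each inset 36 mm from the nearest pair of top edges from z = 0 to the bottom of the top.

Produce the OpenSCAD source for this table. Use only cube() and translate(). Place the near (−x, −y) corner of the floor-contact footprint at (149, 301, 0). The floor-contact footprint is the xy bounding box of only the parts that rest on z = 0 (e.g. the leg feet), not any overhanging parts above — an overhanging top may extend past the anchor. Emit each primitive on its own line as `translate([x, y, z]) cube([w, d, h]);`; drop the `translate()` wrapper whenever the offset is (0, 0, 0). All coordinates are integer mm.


// leg_h = 778 - 41 = 737
translate([113, 265, 737]) cube([1624, 802, 41]);
translate([149, 301, 0]) cube([64, 64, 737]);
translate([1637, 301, 0]) cube([64, 64, 737]);
translate([149, 967, 0]) cube([64, 64, 737]);
translate([1637, 967, 0]) cube([64, 64, 737]);


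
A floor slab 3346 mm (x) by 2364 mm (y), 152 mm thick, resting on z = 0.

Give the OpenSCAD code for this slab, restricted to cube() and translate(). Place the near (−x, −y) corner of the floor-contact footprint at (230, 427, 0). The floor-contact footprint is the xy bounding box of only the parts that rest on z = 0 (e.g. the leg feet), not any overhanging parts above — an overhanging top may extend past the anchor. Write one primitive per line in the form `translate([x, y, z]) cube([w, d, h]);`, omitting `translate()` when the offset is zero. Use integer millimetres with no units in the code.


translate([230, 427, 0]) cube([3346, 2364, 152]);


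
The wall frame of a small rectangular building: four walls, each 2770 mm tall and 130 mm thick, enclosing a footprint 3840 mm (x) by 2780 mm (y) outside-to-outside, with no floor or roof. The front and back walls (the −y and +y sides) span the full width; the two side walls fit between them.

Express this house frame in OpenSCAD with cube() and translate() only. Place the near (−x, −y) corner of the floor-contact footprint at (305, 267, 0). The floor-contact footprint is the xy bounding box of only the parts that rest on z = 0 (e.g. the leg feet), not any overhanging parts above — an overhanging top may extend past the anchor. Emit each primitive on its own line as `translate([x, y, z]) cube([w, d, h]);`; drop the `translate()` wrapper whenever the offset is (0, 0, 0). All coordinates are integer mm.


translate([305, 267, 0]) cube([3840, 130, 2770]);
translate([305, 2917, 0]) cube([3840, 130, 2770]);
translate([305, 397, 0]) cube([130, 2520, 2770]);
translate([4015, 397, 0]) cube([130, 2520, 2770]);


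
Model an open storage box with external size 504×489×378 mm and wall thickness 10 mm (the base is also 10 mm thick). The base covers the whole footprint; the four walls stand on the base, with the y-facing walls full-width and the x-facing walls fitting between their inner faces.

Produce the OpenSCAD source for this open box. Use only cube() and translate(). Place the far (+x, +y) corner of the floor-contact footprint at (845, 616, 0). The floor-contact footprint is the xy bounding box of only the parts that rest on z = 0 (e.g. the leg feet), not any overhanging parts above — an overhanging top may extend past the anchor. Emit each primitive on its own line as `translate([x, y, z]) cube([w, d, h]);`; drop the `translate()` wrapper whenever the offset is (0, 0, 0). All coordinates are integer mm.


translate([341, 127, 0]) cube([504, 489, 10]);
translate([341, 127, 10]) cube([504, 10, 368]);
translate([341, 606, 10]) cube([504, 10, 368]);
translate([341, 137, 10]) cube([10, 469, 368]);
translate([835, 137, 10]) cube([10, 469, 368]);


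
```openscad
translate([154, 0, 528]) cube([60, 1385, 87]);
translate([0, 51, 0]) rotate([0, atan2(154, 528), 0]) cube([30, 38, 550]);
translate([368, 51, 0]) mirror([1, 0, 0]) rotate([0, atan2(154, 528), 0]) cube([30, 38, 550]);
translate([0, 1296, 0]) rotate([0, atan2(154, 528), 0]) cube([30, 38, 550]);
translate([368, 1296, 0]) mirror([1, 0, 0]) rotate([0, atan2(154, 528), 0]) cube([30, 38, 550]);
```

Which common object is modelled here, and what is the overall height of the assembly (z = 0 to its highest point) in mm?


A sawhorse. The overall height is 615 mm.

A beam across two mirrored pairs of raked legs — a sawhorse. The beam's underside is at z = 528 (matching the legs' vertical rise in atan2(154, 528)) and the beam is 87 mm tall, so its top is at 528 + 87 = 615 mm. The raked legs top out at the beam's underside, so that is the highest point.


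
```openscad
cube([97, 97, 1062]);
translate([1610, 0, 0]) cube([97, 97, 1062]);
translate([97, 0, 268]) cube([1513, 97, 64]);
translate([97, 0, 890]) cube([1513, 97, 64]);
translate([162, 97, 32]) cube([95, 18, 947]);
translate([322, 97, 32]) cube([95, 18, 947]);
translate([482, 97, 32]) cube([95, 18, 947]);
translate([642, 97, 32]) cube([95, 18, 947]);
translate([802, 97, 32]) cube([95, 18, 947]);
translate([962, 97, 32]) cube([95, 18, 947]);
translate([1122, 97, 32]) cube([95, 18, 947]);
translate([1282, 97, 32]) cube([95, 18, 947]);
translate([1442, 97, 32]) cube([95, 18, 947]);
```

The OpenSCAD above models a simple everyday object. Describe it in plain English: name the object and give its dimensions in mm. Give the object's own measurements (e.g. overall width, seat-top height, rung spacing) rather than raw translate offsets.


A fence section. Two 97×97 mm posts, 1062 mm tall, stand on the floor with a clear span of 1513 mm between their inner faces. Two horizontal rails of 97×64 mm section span the gap between the posts with their undersides at z = 268 mm and z = 890 mm, flush with the posts' −y face. 9 pickets, each 95 mm wide, 18 mm thick and 947 mm tall, are fixed to the +y face of the rails with their bottoms at z = 32 mm, spaced across the span with a 65 mm gap after the −x post and between neighbouring pickets, with 73 mm left before the +x post.


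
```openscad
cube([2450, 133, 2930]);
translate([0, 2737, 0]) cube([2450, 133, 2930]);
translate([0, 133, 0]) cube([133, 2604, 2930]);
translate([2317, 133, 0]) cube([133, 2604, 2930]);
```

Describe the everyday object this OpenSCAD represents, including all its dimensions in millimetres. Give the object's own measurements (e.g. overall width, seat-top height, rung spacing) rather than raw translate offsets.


The wall frame of a small rectangular building: four walls, each 2930 mm tall and 133 mm thick, enclosing a footprint 2450 mm (x) by 2870 mm (y) outside-to-outside, with no floor or roof. The front and back walls (the −y and +y sides) span the full width; the two side walls fit between them.


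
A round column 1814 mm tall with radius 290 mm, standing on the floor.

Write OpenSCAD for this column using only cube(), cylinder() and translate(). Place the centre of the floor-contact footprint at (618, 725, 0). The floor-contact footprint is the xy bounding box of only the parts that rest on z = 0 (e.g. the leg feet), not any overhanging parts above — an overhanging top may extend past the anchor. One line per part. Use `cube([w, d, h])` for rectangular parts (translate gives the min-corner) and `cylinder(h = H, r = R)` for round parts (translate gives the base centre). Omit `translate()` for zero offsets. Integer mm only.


translate([618, 725, 0]) cylinder(h = 1814, r = 290);


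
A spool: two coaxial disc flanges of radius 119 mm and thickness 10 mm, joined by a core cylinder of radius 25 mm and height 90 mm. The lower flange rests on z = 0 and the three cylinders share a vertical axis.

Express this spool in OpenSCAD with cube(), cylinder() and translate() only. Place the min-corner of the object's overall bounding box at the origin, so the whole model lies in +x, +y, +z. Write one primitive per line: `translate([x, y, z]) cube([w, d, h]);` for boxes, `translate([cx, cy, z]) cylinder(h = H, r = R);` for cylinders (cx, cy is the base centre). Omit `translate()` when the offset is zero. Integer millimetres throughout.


translate([119, 119, 0]) cylinder(h = 10, r = 119);
translate([119, 119, 10]) cylinder(h = 90, r = 25);
translate([119, 119, 100]) cylinder(h = 10, r = 119);


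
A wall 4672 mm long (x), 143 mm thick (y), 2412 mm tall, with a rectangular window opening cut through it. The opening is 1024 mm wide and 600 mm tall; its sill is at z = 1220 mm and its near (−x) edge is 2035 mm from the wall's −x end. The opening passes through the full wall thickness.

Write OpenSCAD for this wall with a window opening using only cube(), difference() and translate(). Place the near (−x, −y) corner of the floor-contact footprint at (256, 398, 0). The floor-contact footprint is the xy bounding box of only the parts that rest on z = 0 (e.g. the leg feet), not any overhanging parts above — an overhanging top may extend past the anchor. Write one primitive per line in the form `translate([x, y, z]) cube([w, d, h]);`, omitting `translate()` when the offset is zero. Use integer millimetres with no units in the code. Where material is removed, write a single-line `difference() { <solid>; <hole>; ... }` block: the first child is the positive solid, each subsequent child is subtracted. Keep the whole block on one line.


difference() { translate([256, 398, 0]) cube([4672, 143, 2412]); translate([2291, 398, 1220]) cube([1024, 143, 600]); }


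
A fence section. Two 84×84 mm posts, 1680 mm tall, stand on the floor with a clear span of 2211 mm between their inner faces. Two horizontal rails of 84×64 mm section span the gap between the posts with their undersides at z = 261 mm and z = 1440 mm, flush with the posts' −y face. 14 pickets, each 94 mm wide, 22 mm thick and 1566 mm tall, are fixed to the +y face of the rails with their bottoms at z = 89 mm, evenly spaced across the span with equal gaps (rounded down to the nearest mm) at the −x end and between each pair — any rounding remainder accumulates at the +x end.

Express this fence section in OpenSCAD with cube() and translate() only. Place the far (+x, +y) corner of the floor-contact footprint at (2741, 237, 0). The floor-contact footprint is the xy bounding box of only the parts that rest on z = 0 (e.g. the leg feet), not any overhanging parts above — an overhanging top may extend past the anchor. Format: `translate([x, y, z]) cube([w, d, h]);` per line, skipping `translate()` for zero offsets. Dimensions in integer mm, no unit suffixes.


translate([362, 153, 0]) cube([84, 84, 1680]);
translate([2657, 153, 0]) cube([84, 84, 1680]);
translate([446, 153, 261]) cube([2211, 84, 64]);
translate([446, 153, 1440]) cube([2211, 84, 64]);
translate([505, 237, 89]) cube([94, 22, 1566]);
translate([658, 237, 89]) cube([94, 22, 1566]);
translate([811, 237, 89]) cube([94, 22, 1566]);
translate([964, 237, 89]) cube([94, 22, 1566]);
translate([1117, 237, 89]) cube([94, 22, 1566]);
translate([1270, 237, 89]) cube([94, 22, 1566]);
translate([1423, 237, 89]) cube([94, 22, 1566]);
translate([1576, 237, 89]) cube([94, 22, 1566]);
translate([1729, 237, 89]) cube([94, 22, 1566]);
translate([1882, 237, 89]) cube([94, 22, 1566]);
translate([2035, 237, 89]) cube([94, 22, 1566]);
translate([2188, 237, 89]) cube([94, 22, 1566]);
translate([2341, 237, 89]) cube([94, 22, 1566]);
translate([2494, 237, 89]) cube([94, 22, 1566]);


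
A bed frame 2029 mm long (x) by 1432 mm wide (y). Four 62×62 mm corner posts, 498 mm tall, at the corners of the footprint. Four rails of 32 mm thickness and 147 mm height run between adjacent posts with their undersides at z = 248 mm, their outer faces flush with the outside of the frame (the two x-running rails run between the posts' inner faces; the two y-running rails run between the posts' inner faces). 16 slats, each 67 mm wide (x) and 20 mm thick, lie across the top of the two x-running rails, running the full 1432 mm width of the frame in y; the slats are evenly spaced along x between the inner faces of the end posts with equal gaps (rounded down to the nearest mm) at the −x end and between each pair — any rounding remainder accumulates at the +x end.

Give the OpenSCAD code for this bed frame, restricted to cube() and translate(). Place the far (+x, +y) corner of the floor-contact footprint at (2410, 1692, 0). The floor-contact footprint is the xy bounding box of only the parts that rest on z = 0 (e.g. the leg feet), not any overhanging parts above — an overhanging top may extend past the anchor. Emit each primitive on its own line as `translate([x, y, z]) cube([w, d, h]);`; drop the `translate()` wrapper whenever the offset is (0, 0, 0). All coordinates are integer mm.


translate([381, 260, 0]) cube([62, 62, 498]);
translate([381, 1630, 0]) cube([62, 62, 498]);
translate([2348, 260, 0]) cube([62, 62, 498]);
translate([2348, 1630, 0]) cube([62, 62, 498]);
translate([443, 260, 248]) cube([1905, 32, 147]);
translate([443, 1660, 248]) cube([1905, 32, 147]);
translate([381, 322, 248]) cube([32, 1308, 147]);
translate([2378, 322, 248]) cube([32, 1308, 147]);
translate([492, 260, 395]) cube([67, 1432, 20]);
translate([608, 260, 395]) cube([67, 1432, 20]);
translate([724, 260, 395]) cube([67, 1432, 20]);
translate([840, 260, 395]) cube([67, 1432, 20]);
translate([956, 260, 395]) cube([67, 1432, 20]);
translate([1072, 260, 395]) cube([67, 1432, 20]);
translate([1188, 260, 395]) cube([67, 1432, 20]);
translate([1304, 260, 395]) cube([67, 1432, 20]);
translate([1420, 260, 395]) cube([67, 1432, 20]);
translate([1536, 260, 395]) cube([67, 1432, 20]);
translate([1652, 260, 395]) cube([67, 1432, 20]);
translate([1768, 260, 395]) cube([67, 1432, 20]);
translate([1884, 260, 395]) cube([67, 1432, 20]);
translate([2000, 260, 395]) cube([67, 1432, 20]);
translate([2116, 260, 395]) cube([67, 1432, 20]);
translate([2232, 260, 395]) cube([67, 1432, 20]);


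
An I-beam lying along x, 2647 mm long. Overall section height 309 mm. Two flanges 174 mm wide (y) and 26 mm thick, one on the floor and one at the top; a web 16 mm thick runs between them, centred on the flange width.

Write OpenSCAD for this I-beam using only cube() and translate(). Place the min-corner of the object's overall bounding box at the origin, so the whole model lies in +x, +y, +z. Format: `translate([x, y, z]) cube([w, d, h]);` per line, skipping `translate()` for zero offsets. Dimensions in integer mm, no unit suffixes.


cube([2647, 174, 26]);
translate([0, 79, 26]) cube([2647, 16, 257]);
translate([0, 0, 283]) cube([2647, 174, 26]);


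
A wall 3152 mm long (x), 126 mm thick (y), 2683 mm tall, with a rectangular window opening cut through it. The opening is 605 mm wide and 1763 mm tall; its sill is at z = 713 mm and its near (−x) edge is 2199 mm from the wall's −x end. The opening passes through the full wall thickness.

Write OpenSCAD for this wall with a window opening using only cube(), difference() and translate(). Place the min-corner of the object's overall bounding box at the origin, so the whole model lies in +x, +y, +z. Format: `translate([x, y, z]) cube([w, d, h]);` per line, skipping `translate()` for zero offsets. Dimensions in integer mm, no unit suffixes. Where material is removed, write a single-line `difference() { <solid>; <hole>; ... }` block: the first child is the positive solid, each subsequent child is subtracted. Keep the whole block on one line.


difference() { cube([3152, 126, 2683]); translate([2199, 0, 713]) cube([605, 126, 1763]); }


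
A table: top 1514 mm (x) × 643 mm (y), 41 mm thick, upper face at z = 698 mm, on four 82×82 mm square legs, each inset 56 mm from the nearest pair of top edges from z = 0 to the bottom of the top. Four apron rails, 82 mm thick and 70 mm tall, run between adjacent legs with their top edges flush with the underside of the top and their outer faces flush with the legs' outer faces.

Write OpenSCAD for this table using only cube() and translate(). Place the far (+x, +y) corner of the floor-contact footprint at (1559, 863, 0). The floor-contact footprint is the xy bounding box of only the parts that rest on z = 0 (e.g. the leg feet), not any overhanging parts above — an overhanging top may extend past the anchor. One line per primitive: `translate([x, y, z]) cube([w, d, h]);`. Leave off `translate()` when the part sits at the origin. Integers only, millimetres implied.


translate([101, 276, 657]) cube([1514, 643, 41]);
translate([157, 332, 0]) cube([82, 82, 657]);
translate([1477, 332, 0]) cube([82, 82, 657]);
translate([157, 781, 0]) cube([82, 82, 657]);
translate([1477, 781, 0]) cube([82, 82, 657]);
translate([239, 332, 587]) cube([1238, 82, 70]);
translate([239, 781, 587]) cube([1238, 82, 70]);
translate([157, 414, 587]) cube([82, 367, 70]);
translate([1477, 414, 587]) cube([82, 367, 70]);


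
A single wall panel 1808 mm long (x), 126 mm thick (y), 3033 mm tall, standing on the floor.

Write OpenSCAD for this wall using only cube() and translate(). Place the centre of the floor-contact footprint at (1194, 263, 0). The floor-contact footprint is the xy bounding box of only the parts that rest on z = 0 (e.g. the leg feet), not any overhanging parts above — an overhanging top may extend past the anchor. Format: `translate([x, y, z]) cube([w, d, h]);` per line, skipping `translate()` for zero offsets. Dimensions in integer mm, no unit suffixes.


translate([290, 200, 0]) cube([1808, 126, 3033]);


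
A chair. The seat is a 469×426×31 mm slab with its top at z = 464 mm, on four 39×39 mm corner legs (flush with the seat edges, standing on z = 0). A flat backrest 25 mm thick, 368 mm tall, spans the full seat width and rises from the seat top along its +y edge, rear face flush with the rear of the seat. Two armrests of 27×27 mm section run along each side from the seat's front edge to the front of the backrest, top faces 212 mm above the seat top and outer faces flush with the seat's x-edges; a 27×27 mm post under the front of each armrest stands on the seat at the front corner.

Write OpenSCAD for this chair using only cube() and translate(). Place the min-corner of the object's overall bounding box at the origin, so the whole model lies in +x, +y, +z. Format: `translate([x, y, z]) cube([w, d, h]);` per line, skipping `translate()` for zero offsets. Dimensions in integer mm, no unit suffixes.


translate([0, 0, 433]) cube([469, 426, 31]);
cube([39, 39, 433]);
translate([430, 0, 0]) cube([39, 39, 433]);
translate([0, 387, 0]) cube([39, 39, 433]);
translate([430, 387, 0]) cube([39, 39, 433]);
translate([0, 401, 464]) cube([469, 25, 368]);
translate([0, 0, 649]) cube([27, 401, 27]);
translate([442, 0, 649]) cube([27, 401, 27]);
translate([0, 0, 464]) cube([27, 27, 185]);
translate([442, 0, 464]) cube([27, 27, 185]);


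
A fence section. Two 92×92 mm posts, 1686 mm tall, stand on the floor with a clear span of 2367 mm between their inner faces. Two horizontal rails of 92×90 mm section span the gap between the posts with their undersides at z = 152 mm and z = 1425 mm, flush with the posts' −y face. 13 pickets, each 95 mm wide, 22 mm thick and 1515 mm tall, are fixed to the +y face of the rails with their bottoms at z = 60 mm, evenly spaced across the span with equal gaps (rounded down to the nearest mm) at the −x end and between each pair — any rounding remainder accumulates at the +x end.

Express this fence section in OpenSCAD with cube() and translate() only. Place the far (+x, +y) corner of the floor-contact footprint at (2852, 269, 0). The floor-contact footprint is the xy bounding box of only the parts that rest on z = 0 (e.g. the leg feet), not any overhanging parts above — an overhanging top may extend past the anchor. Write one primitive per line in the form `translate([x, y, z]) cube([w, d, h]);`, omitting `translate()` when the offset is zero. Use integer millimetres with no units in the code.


translate([301, 177, 0]) cube([92, 92, 1686]);
translate([2760, 177, 0]) cube([92, 92, 1686]);
translate([393, 177, 152]) cube([2367, 92, 90]);
translate([393, 177, 1425]) cube([2367, 92, 90]);
translate([473, 269, 60]) cube([95, 22, 1515]);
translate([648, 269, 60]) cube([95, 22, 1515]);
translate([823, 269, 60]) cube([95, 22, 1515]);
translate([998, 269, 60]) cube([95, 22, 1515]);
translate([1173, 269, 60]) cube([95, 22, 1515]);
translate([1348, 269, 60]) cube([95, 22, 1515]);
translate([1523, 269, 60]) cube([95, 22, 1515]);
translate([1698, 269, 60]) cube([95, 22, 1515]);
translate([1873, 269, 60]) cube([95, 22, 1515]);
translate([2048, 269, 60]) cube([95, 22, 1515]);
translate([2223, 269, 60]) cube([95, 22, 1515]);
translate([2398, 269, 60]) cube([95, 22, 1515]);
translate([2573, 269, 60]) cube([95, 22, 1515]);


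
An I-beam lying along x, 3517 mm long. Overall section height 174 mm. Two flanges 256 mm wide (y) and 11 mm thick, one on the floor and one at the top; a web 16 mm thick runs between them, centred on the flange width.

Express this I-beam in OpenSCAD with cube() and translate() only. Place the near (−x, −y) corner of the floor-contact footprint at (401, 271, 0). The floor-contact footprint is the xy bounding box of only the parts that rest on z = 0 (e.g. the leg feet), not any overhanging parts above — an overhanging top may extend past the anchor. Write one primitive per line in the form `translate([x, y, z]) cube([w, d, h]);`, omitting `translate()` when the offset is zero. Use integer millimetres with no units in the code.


translate([401, 271, 0]) cube([3517, 256, 11]);
translate([401, 391, 11]) cube([3517, 16, 152]);
translate([401, 271, 163]) cube([3517, 256, 11]);


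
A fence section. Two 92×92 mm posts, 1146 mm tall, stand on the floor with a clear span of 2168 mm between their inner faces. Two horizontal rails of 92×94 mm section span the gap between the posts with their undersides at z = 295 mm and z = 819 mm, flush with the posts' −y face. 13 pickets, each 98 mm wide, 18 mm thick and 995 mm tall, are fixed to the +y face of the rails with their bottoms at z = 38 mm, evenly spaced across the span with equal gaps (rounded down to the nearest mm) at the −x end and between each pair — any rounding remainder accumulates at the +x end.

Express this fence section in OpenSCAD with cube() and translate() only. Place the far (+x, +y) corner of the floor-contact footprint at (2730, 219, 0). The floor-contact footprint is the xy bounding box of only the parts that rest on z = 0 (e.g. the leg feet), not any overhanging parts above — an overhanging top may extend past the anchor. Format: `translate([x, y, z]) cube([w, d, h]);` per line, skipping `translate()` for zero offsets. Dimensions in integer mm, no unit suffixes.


translate([378, 127, 0]) cube([92, 92, 1146]);
translate([2638, 127, 0]) cube([92, 92, 1146]);
translate([470, 127, 295]) cube([2168, 92, 94]);
translate([470, 127, 819]) cube([2168, 92, 94]);
translate([533, 219, 38]) cube([98, 18, 995]);
translate([694, 219, 38]) cube([98, 18, 995]);
translate([855, 219, 38]) cube([98, 18, 995]);
translate([1016, 219, 38]) cube([98, 18, 995]);
translate([1177, 219, 38]) cube([98, 18, 995]);
translate([1338, 219, 38]) cube([98, 18, 995]);
translate([1499, 219, 38]) cube([98, 18, 995]);
translate([1660, 219, 38]) cube([98, 18, 995]);
translate([1821, 219, 38]) cube([98, 18, 995]);
translate([1982, 219, 38]) cube([98, 18, 995]);
translate([2143, 219, 38]) cube([98, 18, 995]);
translate([2304, 219, 38]) cube([98, 18, 995]);
translate([2465, 219, 38]) cube([98, 18, 995]);


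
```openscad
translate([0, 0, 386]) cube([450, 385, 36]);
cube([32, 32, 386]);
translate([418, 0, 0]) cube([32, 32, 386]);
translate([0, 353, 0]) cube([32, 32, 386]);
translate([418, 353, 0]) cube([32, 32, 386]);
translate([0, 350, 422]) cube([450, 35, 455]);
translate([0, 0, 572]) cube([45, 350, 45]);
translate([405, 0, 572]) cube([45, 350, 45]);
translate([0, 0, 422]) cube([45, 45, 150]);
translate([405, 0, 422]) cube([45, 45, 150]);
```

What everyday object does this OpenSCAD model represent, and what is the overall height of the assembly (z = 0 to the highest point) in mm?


A chair. The overall height is 877 mm.

A slab on four corner posts with a tall panel at the back — a chair. The seat slab sits at z = 386 with thickness 36, and the 455 mm backrest starts at the seat top, so the overall height is 386 + 36 + 455 = 877 mm.


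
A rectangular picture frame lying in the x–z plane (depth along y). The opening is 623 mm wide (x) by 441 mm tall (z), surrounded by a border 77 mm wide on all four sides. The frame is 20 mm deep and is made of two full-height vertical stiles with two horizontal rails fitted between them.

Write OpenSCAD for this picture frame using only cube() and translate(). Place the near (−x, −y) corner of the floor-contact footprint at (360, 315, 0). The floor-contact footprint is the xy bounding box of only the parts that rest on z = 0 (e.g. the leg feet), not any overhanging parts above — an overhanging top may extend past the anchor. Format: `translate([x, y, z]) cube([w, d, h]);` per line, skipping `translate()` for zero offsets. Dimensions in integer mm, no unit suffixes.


translate([360, 315, 0]) cube([77, 20, 595]);
translate([1060, 315, 0]) cube([77, 20, 595]);
translate([437, 315, 0]) cube([623, 20, 77]);
translate([437, 315, 518]) cube([623, 20, 77]);


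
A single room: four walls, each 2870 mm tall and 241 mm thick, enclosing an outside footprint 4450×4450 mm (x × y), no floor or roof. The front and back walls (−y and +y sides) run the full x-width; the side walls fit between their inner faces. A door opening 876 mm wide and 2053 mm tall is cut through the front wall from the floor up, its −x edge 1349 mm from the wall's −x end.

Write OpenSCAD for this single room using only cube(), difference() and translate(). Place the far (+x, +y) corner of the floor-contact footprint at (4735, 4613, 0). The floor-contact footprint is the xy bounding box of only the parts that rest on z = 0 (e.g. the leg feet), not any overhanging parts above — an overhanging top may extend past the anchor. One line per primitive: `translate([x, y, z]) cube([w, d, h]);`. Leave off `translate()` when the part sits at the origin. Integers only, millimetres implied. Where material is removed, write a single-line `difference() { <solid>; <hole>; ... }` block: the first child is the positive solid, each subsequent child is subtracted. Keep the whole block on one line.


difference() { translate([285, 163, 0]) cube([4450, 241, 2870]); translate([1634, 163, 0]) cube([876, 241, 2053]); }
translate([285, 4372, 0]) cube([4450, 241, 2870]);
translate([285, 404, 0]) cube([241, 3968, 2870]);
translate([4494, 404, 0]) cube([241, 3968, 2870]);


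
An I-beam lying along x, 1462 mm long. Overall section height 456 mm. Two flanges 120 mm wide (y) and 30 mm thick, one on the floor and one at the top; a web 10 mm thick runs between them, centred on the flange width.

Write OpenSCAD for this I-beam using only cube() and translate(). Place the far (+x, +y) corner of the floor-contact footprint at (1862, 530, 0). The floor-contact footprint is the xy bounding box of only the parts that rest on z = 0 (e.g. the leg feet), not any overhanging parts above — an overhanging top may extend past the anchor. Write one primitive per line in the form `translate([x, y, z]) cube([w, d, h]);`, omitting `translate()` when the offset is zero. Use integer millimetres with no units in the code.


translate([400, 410, 0]) cube([1462, 120, 30]);
translate([400, 465, 30]) cube([1462, 10, 396]);
translate([400, 410, 426]) cube([1462, 120, 30]);


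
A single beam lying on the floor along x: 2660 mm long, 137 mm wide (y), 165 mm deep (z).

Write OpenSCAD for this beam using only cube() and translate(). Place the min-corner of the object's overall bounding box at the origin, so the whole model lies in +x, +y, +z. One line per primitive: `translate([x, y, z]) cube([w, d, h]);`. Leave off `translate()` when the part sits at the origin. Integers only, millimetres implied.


cube([2660, 137, 165]);


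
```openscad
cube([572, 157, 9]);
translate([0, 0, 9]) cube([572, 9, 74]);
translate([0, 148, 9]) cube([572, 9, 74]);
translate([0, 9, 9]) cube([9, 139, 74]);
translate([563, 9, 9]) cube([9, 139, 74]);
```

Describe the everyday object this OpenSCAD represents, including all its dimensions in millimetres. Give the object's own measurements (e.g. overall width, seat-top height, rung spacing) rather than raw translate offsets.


An open-topped rectangular box: outside dimensions 572×157×83 mm, with a uniform wall and base thickness of 9 mm. The base is a full 572×157 slab on the floor; four walls sit on top of the base. The front and back walls (the −y and +y sides) span the full width; the two side walls fit between them.


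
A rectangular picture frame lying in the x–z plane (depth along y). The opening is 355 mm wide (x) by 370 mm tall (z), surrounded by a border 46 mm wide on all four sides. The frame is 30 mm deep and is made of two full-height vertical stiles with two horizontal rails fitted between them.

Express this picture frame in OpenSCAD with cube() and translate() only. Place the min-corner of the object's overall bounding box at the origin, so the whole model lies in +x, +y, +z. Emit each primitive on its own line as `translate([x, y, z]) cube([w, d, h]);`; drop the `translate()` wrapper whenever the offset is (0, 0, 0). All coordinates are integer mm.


cube([46, 30, 462]);
translate([401, 0, 0]) cube([46, 30, 462]);
translate([46, 0, 0]) cube([355, 30, 46]);
translate([46, 0, 416]) cube([355, 30, 46]);


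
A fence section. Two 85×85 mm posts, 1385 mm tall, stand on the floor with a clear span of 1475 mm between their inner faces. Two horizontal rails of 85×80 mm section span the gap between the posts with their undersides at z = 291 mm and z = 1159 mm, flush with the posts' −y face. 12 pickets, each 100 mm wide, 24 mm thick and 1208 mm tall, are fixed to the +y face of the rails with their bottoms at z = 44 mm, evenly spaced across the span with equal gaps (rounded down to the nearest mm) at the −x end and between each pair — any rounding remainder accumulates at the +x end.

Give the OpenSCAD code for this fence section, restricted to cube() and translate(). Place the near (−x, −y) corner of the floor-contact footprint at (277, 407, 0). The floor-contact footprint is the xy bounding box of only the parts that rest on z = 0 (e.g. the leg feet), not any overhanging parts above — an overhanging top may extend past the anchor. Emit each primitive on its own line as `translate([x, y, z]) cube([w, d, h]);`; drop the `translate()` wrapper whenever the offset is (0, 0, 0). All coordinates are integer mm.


translate([277, 407, 0]) cube([85, 85, 1385]);
translate([1837, 407, 0]) cube([85, 85, 1385]);
translate([362, 407, 291]) cube([1475, 85, 80]);
translate([362, 407, 1159]) cube([1475, 85, 80]);
translate([383, 492, 44]) cube([100, 24, 1208]);
translate([504, 492, 44]) cube([100, 24, 1208]);
translate([625, 492, 44]) cube([100, 24, 1208]);
translate([746, 492, 44]) cube([100, 24, 1208]);
translate([867, 492, 44]) cube([100, 24, 1208]);
translate([988, 492, 44]) cube([100, 24, 1208]);
translate([1109, 492, 44]) cube([100, 24, 1208]);
translate([1230, 492, 44]) cube([100, 24, 1208]);
translate([1351, 492, 44]) cube([100, 24, 1208]);
translate([1472, 492, 44]) cube([100, 24, 1208]);
translate([1593, 492, 44]) cube([100, 24, 1208]);
translate([1714, 492, 44]) cube([100, 24, 1208]);


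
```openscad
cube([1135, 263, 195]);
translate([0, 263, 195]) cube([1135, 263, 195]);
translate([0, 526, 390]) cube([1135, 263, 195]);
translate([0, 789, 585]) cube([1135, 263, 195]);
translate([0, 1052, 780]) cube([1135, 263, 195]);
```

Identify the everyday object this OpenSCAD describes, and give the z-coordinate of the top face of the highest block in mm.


A staircase. The total rise is 975 mm.

5 identical blocks, each offset up and back from the previous — a staircase. Each step is 195 mm tall and there are 5 of them, so the total rise is 5 × 195 = 975 mm.


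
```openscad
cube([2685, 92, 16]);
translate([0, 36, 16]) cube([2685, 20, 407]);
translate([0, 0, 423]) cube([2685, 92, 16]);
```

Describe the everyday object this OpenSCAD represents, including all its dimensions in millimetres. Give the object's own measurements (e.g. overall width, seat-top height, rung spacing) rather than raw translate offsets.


An I-beam lying along x, 2685 mm long. Overall section height 439 mm. Two flanges 92 mm wide (y) and 16 mm thick, one on the floor and one at the top; a web 20 mm thick runs between them, centred on the flange width.
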